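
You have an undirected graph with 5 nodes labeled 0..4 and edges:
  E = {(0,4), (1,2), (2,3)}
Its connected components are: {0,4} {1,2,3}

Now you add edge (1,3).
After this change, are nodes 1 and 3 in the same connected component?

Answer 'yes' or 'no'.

Answer: yes

Derivation:
Initial components: {0,4} {1,2,3}
Adding edge (1,3): both already in same component {1,2,3}. No change.
New components: {0,4} {1,2,3}
Are 1 and 3 in the same component? yes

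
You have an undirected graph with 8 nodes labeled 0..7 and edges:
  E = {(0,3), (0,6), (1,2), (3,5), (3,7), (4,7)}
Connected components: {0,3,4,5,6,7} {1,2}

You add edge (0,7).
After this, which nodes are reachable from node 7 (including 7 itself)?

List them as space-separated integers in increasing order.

Before: nodes reachable from 7: {0,3,4,5,6,7}
Adding (0,7): both endpoints already in same component. Reachability from 7 unchanged.
After: nodes reachable from 7: {0,3,4,5,6,7}

Answer: 0 3 4 5 6 7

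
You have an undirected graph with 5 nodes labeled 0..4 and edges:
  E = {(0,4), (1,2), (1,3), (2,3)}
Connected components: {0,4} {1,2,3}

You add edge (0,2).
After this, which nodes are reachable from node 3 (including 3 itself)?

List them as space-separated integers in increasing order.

Answer: 0 1 2 3 4

Derivation:
Before: nodes reachable from 3: {1,2,3}
Adding (0,2): merges 3's component with another. Reachability grows.
After: nodes reachable from 3: {0,1,2,3,4}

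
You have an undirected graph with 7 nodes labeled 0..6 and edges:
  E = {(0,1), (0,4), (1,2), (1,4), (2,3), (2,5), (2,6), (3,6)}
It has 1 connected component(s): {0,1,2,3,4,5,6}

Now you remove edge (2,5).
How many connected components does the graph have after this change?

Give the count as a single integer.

Initial component count: 1
Remove (2,5): it was a bridge. Count increases: 1 -> 2.
  After removal, components: {0,1,2,3,4,6} {5}
New component count: 2

Answer: 2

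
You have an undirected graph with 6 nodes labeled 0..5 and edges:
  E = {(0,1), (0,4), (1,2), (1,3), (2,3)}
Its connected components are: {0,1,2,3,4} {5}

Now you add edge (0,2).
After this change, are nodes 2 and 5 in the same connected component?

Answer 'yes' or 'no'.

Initial components: {0,1,2,3,4} {5}
Adding edge (0,2): both already in same component {0,1,2,3,4}. No change.
New components: {0,1,2,3,4} {5}
Are 2 and 5 in the same component? no

Answer: no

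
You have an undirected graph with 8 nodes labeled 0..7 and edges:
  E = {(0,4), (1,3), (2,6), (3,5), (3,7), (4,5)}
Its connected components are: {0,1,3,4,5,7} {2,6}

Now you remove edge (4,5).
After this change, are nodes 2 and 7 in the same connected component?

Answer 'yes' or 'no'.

Answer: no

Derivation:
Initial components: {0,1,3,4,5,7} {2,6}
Removing edge (4,5): it was a bridge — component count 2 -> 3.
New components: {0,4} {1,3,5,7} {2,6}
Are 2 and 7 in the same component? no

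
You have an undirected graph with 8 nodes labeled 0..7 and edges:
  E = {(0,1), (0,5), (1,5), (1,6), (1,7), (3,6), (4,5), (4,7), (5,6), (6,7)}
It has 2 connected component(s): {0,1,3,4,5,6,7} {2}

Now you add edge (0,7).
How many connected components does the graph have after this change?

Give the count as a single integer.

Initial component count: 2
Add (0,7): endpoints already in same component. Count unchanged: 2.
New component count: 2

Answer: 2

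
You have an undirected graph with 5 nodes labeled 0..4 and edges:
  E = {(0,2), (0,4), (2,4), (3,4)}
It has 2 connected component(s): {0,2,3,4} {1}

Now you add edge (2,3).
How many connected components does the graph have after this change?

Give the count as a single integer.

Answer: 2

Derivation:
Initial component count: 2
Add (2,3): endpoints already in same component. Count unchanged: 2.
New component count: 2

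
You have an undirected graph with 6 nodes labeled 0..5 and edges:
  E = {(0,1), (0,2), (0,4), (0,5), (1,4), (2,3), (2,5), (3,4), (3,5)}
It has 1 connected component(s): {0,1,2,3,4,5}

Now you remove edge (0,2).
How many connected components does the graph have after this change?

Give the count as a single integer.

Initial component count: 1
Remove (0,2): not a bridge. Count unchanged: 1.
  After removal, components: {0,1,2,3,4,5}
New component count: 1

Answer: 1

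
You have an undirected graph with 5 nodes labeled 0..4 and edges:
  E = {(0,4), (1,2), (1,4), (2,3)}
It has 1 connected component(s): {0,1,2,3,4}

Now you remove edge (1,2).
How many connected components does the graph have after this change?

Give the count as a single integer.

Answer: 2

Derivation:
Initial component count: 1
Remove (1,2): it was a bridge. Count increases: 1 -> 2.
  After removal, components: {0,1,4} {2,3}
New component count: 2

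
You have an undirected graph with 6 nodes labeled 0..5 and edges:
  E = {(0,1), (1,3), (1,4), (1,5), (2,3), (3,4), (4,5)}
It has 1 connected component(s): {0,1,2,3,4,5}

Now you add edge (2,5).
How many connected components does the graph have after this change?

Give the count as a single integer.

Initial component count: 1
Add (2,5): endpoints already in same component. Count unchanged: 1.
New component count: 1

Answer: 1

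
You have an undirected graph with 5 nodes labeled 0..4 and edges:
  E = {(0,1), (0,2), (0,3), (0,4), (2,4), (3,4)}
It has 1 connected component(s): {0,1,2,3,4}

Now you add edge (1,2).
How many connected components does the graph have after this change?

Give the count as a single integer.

Initial component count: 1
Add (1,2): endpoints already in same component. Count unchanged: 1.
New component count: 1

Answer: 1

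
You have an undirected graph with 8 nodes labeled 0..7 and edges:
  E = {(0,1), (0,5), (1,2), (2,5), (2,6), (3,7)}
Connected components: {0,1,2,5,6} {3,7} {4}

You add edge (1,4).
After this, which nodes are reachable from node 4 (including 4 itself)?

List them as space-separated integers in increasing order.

Before: nodes reachable from 4: {4}
Adding (1,4): merges 4's component with another. Reachability grows.
After: nodes reachable from 4: {0,1,2,4,5,6}

Answer: 0 1 2 4 5 6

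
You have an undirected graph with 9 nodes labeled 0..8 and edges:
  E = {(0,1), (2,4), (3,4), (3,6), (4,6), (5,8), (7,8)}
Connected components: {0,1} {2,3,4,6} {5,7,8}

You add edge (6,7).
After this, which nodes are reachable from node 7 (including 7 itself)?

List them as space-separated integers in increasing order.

Before: nodes reachable from 7: {5,7,8}
Adding (6,7): merges 7's component with another. Reachability grows.
After: nodes reachable from 7: {2,3,4,5,6,7,8}

Answer: 2 3 4 5 6 7 8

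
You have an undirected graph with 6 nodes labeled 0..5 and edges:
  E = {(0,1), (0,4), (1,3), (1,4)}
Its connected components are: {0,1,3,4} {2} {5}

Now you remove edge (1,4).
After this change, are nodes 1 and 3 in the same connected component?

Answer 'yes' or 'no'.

Answer: yes

Derivation:
Initial components: {0,1,3,4} {2} {5}
Removing edge (1,4): not a bridge — component count unchanged at 3.
New components: {0,1,3,4} {2} {5}
Are 1 and 3 in the same component? yes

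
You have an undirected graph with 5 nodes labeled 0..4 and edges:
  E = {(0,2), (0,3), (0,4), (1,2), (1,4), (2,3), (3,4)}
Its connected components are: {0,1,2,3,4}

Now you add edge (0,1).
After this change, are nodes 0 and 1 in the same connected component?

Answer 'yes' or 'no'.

Initial components: {0,1,2,3,4}
Adding edge (0,1): both already in same component {0,1,2,3,4}. No change.
New components: {0,1,2,3,4}
Are 0 and 1 in the same component? yes

Answer: yes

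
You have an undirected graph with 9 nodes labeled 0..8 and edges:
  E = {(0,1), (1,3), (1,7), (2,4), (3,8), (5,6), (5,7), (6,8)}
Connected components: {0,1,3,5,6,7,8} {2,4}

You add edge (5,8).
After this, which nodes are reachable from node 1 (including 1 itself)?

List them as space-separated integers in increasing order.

Before: nodes reachable from 1: {0,1,3,5,6,7,8}
Adding (5,8): both endpoints already in same component. Reachability from 1 unchanged.
After: nodes reachable from 1: {0,1,3,5,6,7,8}

Answer: 0 1 3 5 6 7 8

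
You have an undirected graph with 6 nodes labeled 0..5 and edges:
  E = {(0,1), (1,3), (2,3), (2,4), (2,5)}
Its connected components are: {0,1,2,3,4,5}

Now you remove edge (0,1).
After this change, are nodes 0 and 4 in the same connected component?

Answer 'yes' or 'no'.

Answer: no

Derivation:
Initial components: {0,1,2,3,4,5}
Removing edge (0,1): it was a bridge — component count 1 -> 2.
New components: {0} {1,2,3,4,5}
Are 0 and 4 in the same component? no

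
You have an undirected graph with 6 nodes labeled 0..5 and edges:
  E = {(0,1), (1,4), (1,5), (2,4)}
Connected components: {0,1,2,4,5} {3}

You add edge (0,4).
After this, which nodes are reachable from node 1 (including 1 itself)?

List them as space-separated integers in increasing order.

Answer: 0 1 2 4 5

Derivation:
Before: nodes reachable from 1: {0,1,2,4,5}
Adding (0,4): both endpoints already in same component. Reachability from 1 unchanged.
After: nodes reachable from 1: {0,1,2,4,5}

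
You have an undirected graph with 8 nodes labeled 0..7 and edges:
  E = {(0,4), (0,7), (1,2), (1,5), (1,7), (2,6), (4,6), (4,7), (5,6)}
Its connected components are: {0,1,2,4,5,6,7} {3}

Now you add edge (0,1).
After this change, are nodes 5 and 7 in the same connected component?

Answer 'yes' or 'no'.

Initial components: {0,1,2,4,5,6,7} {3}
Adding edge (0,1): both already in same component {0,1,2,4,5,6,7}. No change.
New components: {0,1,2,4,5,6,7} {3}
Are 5 and 7 in the same component? yes

Answer: yes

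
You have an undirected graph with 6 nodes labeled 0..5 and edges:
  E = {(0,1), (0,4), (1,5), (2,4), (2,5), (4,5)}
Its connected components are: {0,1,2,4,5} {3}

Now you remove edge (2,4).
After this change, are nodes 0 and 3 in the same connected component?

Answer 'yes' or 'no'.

Initial components: {0,1,2,4,5} {3}
Removing edge (2,4): not a bridge — component count unchanged at 2.
New components: {0,1,2,4,5} {3}
Are 0 and 3 in the same component? no

Answer: no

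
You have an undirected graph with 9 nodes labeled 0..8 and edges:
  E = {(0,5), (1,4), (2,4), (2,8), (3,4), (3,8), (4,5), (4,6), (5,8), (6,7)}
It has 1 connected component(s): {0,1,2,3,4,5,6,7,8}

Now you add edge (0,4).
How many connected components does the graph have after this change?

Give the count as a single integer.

Answer: 1

Derivation:
Initial component count: 1
Add (0,4): endpoints already in same component. Count unchanged: 1.
New component count: 1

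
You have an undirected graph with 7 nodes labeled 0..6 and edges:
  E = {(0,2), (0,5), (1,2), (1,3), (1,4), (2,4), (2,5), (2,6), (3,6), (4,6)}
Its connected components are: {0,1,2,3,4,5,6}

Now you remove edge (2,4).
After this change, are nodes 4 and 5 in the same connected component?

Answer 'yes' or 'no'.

Initial components: {0,1,2,3,4,5,6}
Removing edge (2,4): not a bridge — component count unchanged at 1.
New components: {0,1,2,3,4,5,6}
Are 4 and 5 in the same component? yes

Answer: yes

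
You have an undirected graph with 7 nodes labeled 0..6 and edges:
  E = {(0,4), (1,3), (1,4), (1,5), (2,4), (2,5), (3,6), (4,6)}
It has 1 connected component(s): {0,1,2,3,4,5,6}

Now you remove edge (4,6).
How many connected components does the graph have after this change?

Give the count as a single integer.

Initial component count: 1
Remove (4,6): not a bridge. Count unchanged: 1.
  After removal, components: {0,1,2,3,4,5,6}
New component count: 1

Answer: 1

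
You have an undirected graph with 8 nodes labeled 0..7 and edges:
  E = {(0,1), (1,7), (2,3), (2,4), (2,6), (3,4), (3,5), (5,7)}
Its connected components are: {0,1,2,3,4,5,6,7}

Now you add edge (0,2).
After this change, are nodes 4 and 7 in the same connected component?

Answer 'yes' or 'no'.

Initial components: {0,1,2,3,4,5,6,7}
Adding edge (0,2): both already in same component {0,1,2,3,4,5,6,7}. No change.
New components: {0,1,2,3,4,5,6,7}
Are 4 and 7 in the same component? yes

Answer: yes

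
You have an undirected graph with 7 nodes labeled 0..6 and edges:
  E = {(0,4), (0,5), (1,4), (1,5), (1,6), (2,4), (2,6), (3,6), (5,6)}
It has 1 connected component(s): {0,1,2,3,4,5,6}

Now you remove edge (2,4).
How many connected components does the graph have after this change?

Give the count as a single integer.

Answer: 1

Derivation:
Initial component count: 1
Remove (2,4): not a bridge. Count unchanged: 1.
  After removal, components: {0,1,2,3,4,5,6}
New component count: 1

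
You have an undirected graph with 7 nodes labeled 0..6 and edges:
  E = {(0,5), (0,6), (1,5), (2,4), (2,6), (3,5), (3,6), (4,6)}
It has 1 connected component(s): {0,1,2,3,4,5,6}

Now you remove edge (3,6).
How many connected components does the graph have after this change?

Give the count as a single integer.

Initial component count: 1
Remove (3,6): not a bridge. Count unchanged: 1.
  After removal, components: {0,1,2,3,4,5,6}
New component count: 1

Answer: 1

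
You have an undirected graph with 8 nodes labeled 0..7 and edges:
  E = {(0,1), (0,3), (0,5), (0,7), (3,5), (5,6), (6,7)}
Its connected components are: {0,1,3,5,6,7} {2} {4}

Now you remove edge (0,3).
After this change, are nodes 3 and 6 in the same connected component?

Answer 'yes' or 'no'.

Initial components: {0,1,3,5,6,7} {2} {4}
Removing edge (0,3): not a bridge — component count unchanged at 3.
New components: {0,1,3,5,6,7} {2} {4}
Are 3 and 6 in the same component? yes

Answer: yes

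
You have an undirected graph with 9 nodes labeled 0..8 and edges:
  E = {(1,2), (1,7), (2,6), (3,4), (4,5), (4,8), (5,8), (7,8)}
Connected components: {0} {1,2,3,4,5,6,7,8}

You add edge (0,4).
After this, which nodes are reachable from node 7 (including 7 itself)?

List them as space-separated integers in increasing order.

Before: nodes reachable from 7: {1,2,3,4,5,6,7,8}
Adding (0,4): merges 7's component with another. Reachability grows.
After: nodes reachable from 7: {0,1,2,3,4,5,6,7,8}

Answer: 0 1 2 3 4 5 6 7 8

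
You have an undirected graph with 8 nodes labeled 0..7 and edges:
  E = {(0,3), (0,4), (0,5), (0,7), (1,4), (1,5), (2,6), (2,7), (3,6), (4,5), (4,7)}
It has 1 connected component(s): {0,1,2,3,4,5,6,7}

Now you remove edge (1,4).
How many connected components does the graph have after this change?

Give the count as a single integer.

Answer: 1

Derivation:
Initial component count: 1
Remove (1,4): not a bridge. Count unchanged: 1.
  After removal, components: {0,1,2,3,4,5,6,7}
New component count: 1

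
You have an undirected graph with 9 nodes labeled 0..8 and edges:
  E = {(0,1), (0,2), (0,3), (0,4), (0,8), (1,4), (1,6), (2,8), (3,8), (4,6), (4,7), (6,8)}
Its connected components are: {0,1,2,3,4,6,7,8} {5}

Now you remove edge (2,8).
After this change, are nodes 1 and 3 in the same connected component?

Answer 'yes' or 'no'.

Initial components: {0,1,2,3,4,6,7,8} {5}
Removing edge (2,8): not a bridge — component count unchanged at 2.
New components: {0,1,2,3,4,6,7,8} {5}
Are 1 and 3 in the same component? yes

Answer: yes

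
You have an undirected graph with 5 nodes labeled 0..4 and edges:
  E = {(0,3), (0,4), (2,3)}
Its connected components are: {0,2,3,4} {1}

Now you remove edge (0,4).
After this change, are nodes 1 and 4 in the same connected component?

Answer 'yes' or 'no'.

Answer: no

Derivation:
Initial components: {0,2,3,4} {1}
Removing edge (0,4): it was a bridge — component count 2 -> 3.
New components: {0,2,3} {1} {4}
Are 1 and 4 in the same component? no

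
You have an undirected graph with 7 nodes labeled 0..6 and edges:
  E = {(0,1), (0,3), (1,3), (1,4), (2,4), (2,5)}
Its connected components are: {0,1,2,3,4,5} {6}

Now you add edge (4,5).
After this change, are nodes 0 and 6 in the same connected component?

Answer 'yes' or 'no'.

Answer: no

Derivation:
Initial components: {0,1,2,3,4,5} {6}
Adding edge (4,5): both already in same component {0,1,2,3,4,5}. No change.
New components: {0,1,2,3,4,5} {6}
Are 0 and 6 in the same component? no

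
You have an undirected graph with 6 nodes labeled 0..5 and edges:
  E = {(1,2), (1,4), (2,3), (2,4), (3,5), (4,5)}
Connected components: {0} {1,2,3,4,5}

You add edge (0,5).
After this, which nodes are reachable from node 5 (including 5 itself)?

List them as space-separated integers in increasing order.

Answer: 0 1 2 3 4 5

Derivation:
Before: nodes reachable from 5: {1,2,3,4,5}
Adding (0,5): merges 5's component with another. Reachability grows.
After: nodes reachable from 5: {0,1,2,3,4,5}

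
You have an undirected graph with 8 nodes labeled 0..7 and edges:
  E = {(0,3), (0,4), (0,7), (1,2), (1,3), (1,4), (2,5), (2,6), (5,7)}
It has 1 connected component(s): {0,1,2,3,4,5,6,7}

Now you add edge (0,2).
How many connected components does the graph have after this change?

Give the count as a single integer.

Initial component count: 1
Add (0,2): endpoints already in same component. Count unchanged: 1.
New component count: 1

Answer: 1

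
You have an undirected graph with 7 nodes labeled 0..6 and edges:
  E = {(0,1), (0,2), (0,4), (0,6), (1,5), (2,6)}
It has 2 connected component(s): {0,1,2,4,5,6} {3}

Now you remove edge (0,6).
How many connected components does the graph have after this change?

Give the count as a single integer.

Initial component count: 2
Remove (0,6): not a bridge. Count unchanged: 2.
  After removal, components: {0,1,2,4,5,6} {3}
New component count: 2

Answer: 2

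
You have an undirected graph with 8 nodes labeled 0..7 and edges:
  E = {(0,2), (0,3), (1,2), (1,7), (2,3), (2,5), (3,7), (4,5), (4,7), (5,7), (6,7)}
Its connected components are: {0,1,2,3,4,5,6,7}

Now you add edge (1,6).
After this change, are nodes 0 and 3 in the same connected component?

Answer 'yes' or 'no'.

Answer: yes

Derivation:
Initial components: {0,1,2,3,4,5,6,7}
Adding edge (1,6): both already in same component {0,1,2,3,4,5,6,7}. No change.
New components: {0,1,2,3,4,5,6,7}
Are 0 and 3 in the same component? yes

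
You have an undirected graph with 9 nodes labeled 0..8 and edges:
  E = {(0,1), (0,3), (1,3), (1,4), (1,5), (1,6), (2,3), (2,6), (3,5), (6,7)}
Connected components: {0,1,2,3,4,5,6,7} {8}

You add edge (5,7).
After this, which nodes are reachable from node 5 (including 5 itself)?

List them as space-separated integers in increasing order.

Before: nodes reachable from 5: {0,1,2,3,4,5,6,7}
Adding (5,7): both endpoints already in same component. Reachability from 5 unchanged.
After: nodes reachable from 5: {0,1,2,3,4,5,6,7}

Answer: 0 1 2 3 4 5 6 7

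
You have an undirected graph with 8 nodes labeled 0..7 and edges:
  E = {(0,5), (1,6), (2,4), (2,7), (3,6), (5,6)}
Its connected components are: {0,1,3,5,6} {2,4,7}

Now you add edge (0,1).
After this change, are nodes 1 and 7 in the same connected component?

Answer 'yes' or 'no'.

Initial components: {0,1,3,5,6} {2,4,7}
Adding edge (0,1): both already in same component {0,1,3,5,6}. No change.
New components: {0,1,3,5,6} {2,4,7}
Are 1 and 7 in the same component? no

Answer: no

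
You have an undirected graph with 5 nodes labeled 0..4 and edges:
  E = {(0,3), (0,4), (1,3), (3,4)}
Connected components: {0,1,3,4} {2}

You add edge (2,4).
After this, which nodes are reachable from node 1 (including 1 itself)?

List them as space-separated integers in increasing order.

Before: nodes reachable from 1: {0,1,3,4}
Adding (2,4): merges 1's component with another. Reachability grows.
After: nodes reachable from 1: {0,1,2,3,4}

Answer: 0 1 2 3 4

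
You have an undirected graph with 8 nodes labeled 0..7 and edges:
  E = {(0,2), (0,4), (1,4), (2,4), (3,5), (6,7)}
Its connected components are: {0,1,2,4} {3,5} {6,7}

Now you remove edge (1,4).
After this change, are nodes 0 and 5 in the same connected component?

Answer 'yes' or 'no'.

Answer: no

Derivation:
Initial components: {0,1,2,4} {3,5} {6,7}
Removing edge (1,4): it was a bridge — component count 3 -> 4.
New components: {0,2,4} {1} {3,5} {6,7}
Are 0 and 5 in the same component? no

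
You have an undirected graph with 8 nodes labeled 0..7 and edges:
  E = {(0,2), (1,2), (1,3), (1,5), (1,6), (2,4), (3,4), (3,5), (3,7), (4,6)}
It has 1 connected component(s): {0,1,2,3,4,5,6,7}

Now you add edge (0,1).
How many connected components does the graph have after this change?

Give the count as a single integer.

Answer: 1

Derivation:
Initial component count: 1
Add (0,1): endpoints already in same component. Count unchanged: 1.
New component count: 1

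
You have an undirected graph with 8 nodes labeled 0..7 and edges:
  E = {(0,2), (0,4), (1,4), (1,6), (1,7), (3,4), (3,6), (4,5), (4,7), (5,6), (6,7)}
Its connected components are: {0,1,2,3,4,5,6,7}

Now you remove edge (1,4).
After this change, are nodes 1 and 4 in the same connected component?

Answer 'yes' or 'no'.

Answer: yes

Derivation:
Initial components: {0,1,2,3,4,5,6,7}
Removing edge (1,4): not a bridge — component count unchanged at 1.
New components: {0,1,2,3,4,5,6,7}
Are 1 and 4 in the same component? yes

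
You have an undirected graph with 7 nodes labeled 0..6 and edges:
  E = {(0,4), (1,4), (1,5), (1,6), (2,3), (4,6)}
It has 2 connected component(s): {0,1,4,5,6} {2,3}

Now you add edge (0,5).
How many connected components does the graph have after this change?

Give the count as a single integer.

Answer: 2

Derivation:
Initial component count: 2
Add (0,5): endpoints already in same component. Count unchanged: 2.
New component count: 2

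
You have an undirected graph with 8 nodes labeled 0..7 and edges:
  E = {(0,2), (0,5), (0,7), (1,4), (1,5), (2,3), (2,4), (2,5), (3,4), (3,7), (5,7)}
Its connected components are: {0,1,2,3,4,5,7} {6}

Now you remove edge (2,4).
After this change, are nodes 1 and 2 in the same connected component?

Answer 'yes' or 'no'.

Initial components: {0,1,2,3,4,5,7} {6}
Removing edge (2,4): not a bridge — component count unchanged at 2.
New components: {0,1,2,3,4,5,7} {6}
Are 1 and 2 in the same component? yes

Answer: yes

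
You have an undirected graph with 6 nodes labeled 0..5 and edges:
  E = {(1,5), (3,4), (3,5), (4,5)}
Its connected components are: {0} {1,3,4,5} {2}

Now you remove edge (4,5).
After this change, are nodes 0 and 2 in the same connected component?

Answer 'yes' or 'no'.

Answer: no

Derivation:
Initial components: {0} {1,3,4,5} {2}
Removing edge (4,5): not a bridge — component count unchanged at 3.
New components: {0} {1,3,4,5} {2}
Are 0 and 2 in the same component? no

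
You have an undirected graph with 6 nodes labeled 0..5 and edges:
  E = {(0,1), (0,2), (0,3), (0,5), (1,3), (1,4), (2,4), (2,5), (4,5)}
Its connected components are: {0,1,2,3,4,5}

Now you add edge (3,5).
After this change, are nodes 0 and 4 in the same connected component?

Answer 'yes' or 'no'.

Initial components: {0,1,2,3,4,5}
Adding edge (3,5): both already in same component {0,1,2,3,4,5}. No change.
New components: {0,1,2,3,4,5}
Are 0 and 4 in the same component? yes

Answer: yes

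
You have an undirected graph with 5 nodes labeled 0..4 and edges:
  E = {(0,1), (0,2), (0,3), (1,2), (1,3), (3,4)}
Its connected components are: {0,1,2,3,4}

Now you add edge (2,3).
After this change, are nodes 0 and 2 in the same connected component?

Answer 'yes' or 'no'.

Initial components: {0,1,2,3,4}
Adding edge (2,3): both already in same component {0,1,2,3,4}. No change.
New components: {0,1,2,3,4}
Are 0 and 2 in the same component? yes

Answer: yes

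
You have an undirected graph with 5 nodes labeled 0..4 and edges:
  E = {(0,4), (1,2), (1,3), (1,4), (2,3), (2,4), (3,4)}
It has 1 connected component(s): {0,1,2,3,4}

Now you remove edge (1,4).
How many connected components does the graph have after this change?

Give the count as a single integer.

Initial component count: 1
Remove (1,4): not a bridge. Count unchanged: 1.
  After removal, components: {0,1,2,3,4}
New component count: 1

Answer: 1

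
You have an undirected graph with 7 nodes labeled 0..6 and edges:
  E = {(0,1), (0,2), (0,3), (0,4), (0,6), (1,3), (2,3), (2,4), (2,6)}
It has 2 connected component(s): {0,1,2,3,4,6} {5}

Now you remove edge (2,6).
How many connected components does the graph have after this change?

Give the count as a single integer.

Initial component count: 2
Remove (2,6): not a bridge. Count unchanged: 2.
  After removal, components: {0,1,2,3,4,6} {5}
New component count: 2

Answer: 2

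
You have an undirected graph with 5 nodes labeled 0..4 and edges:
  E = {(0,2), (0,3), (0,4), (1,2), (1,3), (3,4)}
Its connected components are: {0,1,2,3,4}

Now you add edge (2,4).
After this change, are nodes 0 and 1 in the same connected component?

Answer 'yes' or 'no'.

Answer: yes

Derivation:
Initial components: {0,1,2,3,4}
Adding edge (2,4): both already in same component {0,1,2,3,4}. No change.
New components: {0,1,2,3,4}
Are 0 and 1 in the same component? yes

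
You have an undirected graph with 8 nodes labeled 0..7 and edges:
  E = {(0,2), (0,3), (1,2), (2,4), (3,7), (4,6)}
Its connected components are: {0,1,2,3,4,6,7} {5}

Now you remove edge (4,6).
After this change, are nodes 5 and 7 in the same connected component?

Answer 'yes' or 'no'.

Answer: no

Derivation:
Initial components: {0,1,2,3,4,6,7} {5}
Removing edge (4,6): it was a bridge — component count 2 -> 3.
New components: {0,1,2,3,4,7} {5} {6}
Are 5 and 7 in the same component? no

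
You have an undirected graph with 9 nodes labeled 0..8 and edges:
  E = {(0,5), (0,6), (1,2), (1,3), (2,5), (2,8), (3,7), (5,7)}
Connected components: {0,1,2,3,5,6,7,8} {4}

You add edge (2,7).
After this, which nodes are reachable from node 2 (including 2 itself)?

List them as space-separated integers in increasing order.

Before: nodes reachable from 2: {0,1,2,3,5,6,7,8}
Adding (2,7): both endpoints already in same component. Reachability from 2 unchanged.
After: nodes reachable from 2: {0,1,2,3,5,6,7,8}

Answer: 0 1 2 3 5 6 7 8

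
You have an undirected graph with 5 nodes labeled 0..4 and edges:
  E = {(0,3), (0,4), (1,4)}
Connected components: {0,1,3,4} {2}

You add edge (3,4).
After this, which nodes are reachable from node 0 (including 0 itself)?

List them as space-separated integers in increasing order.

Before: nodes reachable from 0: {0,1,3,4}
Adding (3,4): both endpoints already in same component. Reachability from 0 unchanged.
After: nodes reachable from 0: {0,1,3,4}

Answer: 0 1 3 4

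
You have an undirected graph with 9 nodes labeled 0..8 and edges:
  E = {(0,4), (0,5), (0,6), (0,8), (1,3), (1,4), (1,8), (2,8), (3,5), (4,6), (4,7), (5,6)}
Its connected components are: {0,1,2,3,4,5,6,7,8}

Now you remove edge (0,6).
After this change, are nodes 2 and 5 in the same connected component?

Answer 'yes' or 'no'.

Answer: yes

Derivation:
Initial components: {0,1,2,3,4,5,6,7,8}
Removing edge (0,6): not a bridge — component count unchanged at 1.
New components: {0,1,2,3,4,5,6,7,8}
Are 2 and 5 in the same component? yes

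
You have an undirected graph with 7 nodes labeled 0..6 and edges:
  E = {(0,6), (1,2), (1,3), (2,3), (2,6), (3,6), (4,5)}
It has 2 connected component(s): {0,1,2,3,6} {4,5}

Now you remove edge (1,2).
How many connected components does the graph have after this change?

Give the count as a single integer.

Initial component count: 2
Remove (1,2): not a bridge. Count unchanged: 2.
  After removal, components: {0,1,2,3,6} {4,5}
New component count: 2

Answer: 2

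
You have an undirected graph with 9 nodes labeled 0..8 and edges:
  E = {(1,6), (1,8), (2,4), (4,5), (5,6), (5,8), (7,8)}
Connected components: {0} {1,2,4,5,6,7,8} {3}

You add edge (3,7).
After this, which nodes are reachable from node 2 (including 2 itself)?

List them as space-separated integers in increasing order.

Answer: 1 2 3 4 5 6 7 8

Derivation:
Before: nodes reachable from 2: {1,2,4,5,6,7,8}
Adding (3,7): merges 2's component with another. Reachability grows.
After: nodes reachable from 2: {1,2,3,4,5,6,7,8}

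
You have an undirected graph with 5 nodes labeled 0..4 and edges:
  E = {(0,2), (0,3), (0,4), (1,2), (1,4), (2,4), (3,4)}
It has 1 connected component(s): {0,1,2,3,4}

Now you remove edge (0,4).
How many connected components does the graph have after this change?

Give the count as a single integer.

Answer: 1

Derivation:
Initial component count: 1
Remove (0,4): not a bridge. Count unchanged: 1.
  After removal, components: {0,1,2,3,4}
New component count: 1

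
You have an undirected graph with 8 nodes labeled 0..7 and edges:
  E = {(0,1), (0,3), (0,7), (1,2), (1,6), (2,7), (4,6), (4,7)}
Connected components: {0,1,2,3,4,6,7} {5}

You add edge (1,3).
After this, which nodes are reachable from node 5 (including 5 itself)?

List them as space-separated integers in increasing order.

Answer: 5

Derivation:
Before: nodes reachable from 5: {5}
Adding (1,3): both endpoints already in same component. Reachability from 5 unchanged.
After: nodes reachable from 5: {5}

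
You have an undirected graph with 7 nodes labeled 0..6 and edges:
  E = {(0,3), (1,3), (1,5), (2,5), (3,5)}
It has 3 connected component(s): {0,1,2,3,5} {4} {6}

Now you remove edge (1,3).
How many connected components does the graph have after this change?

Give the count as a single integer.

Initial component count: 3
Remove (1,3): not a bridge. Count unchanged: 3.
  After removal, components: {0,1,2,3,5} {4} {6}
New component count: 3

Answer: 3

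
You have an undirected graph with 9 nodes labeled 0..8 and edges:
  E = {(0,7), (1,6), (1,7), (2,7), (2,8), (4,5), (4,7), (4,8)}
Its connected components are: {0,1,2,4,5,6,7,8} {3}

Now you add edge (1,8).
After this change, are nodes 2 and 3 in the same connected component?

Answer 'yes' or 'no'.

Initial components: {0,1,2,4,5,6,7,8} {3}
Adding edge (1,8): both already in same component {0,1,2,4,5,6,7,8}. No change.
New components: {0,1,2,4,5,6,7,8} {3}
Are 2 and 3 in the same component? no

Answer: no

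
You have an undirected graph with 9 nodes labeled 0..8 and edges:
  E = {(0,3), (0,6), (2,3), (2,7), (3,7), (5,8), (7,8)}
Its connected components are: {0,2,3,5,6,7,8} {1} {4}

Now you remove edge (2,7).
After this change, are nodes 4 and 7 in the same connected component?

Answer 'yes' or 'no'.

Answer: no

Derivation:
Initial components: {0,2,3,5,6,7,8} {1} {4}
Removing edge (2,7): not a bridge — component count unchanged at 3.
New components: {0,2,3,5,6,7,8} {1} {4}
Are 4 and 7 in the same component? no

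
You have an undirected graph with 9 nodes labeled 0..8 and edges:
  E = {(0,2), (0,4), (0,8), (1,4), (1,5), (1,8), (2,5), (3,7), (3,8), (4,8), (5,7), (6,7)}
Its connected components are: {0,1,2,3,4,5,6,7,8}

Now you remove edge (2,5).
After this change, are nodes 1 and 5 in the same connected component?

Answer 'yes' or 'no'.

Initial components: {0,1,2,3,4,5,6,7,8}
Removing edge (2,5): not a bridge — component count unchanged at 1.
New components: {0,1,2,3,4,5,6,7,8}
Are 1 and 5 in the same component? yes

Answer: yes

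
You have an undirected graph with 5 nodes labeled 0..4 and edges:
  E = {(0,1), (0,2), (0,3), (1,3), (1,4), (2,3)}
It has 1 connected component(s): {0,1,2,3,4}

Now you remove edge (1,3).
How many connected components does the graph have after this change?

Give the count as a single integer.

Initial component count: 1
Remove (1,3): not a bridge. Count unchanged: 1.
  After removal, components: {0,1,2,3,4}
New component count: 1

Answer: 1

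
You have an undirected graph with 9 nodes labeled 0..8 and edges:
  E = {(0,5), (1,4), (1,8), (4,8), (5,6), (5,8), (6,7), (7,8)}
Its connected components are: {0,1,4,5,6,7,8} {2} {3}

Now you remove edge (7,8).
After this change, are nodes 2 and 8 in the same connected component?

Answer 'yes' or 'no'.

Answer: no

Derivation:
Initial components: {0,1,4,5,6,7,8} {2} {3}
Removing edge (7,8): not a bridge — component count unchanged at 3.
New components: {0,1,4,5,6,7,8} {2} {3}
Are 2 and 8 in the same component? no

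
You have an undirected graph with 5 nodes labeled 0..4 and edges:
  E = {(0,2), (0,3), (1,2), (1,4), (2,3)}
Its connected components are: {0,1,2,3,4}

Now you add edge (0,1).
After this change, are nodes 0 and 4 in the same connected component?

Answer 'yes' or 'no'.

Initial components: {0,1,2,3,4}
Adding edge (0,1): both already in same component {0,1,2,3,4}. No change.
New components: {0,1,2,3,4}
Are 0 and 4 in the same component? yes

Answer: yes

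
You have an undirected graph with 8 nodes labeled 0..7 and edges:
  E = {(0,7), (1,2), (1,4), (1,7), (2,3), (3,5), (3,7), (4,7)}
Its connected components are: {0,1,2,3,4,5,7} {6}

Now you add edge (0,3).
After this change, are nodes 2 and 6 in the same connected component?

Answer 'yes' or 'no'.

Initial components: {0,1,2,3,4,5,7} {6}
Adding edge (0,3): both already in same component {0,1,2,3,4,5,7}. No change.
New components: {0,1,2,3,4,5,7} {6}
Are 2 and 6 in the same component? no

Answer: no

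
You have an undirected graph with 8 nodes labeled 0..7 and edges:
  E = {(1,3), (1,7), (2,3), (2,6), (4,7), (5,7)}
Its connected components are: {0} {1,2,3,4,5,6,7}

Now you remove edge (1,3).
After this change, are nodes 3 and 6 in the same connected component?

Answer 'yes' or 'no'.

Initial components: {0} {1,2,3,4,5,6,7}
Removing edge (1,3): it was a bridge — component count 2 -> 3.
New components: {0} {1,4,5,7} {2,3,6}
Are 3 and 6 in the same component? yes

Answer: yes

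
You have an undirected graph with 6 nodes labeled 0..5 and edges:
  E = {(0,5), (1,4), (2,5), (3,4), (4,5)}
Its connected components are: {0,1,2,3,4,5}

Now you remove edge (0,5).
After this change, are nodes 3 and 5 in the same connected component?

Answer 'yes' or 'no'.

Initial components: {0,1,2,3,4,5}
Removing edge (0,5): it was a bridge — component count 1 -> 2.
New components: {0} {1,2,3,4,5}
Are 3 and 5 in the same component? yes

Answer: yes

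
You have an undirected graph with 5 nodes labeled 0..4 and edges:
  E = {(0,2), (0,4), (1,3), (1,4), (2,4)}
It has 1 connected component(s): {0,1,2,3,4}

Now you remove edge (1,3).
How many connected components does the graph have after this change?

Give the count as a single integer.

Answer: 2

Derivation:
Initial component count: 1
Remove (1,3): it was a bridge. Count increases: 1 -> 2.
  After removal, components: {0,1,2,4} {3}
New component count: 2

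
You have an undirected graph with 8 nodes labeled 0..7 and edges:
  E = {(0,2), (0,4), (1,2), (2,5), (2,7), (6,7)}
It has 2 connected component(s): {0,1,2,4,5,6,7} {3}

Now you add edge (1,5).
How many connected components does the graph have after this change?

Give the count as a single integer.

Answer: 2

Derivation:
Initial component count: 2
Add (1,5): endpoints already in same component. Count unchanged: 2.
New component count: 2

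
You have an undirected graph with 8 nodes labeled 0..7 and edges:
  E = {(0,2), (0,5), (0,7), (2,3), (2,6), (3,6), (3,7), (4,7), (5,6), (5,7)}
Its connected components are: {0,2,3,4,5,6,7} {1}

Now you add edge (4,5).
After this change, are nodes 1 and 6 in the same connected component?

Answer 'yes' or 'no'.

Answer: no

Derivation:
Initial components: {0,2,3,4,5,6,7} {1}
Adding edge (4,5): both already in same component {0,2,3,4,5,6,7}. No change.
New components: {0,2,3,4,5,6,7} {1}
Are 1 and 6 in the same component? no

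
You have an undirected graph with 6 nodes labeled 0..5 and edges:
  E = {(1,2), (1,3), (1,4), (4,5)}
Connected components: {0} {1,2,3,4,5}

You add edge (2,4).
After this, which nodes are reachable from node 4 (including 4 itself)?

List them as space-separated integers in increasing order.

Before: nodes reachable from 4: {1,2,3,4,5}
Adding (2,4): both endpoints already in same component. Reachability from 4 unchanged.
After: nodes reachable from 4: {1,2,3,4,5}

Answer: 1 2 3 4 5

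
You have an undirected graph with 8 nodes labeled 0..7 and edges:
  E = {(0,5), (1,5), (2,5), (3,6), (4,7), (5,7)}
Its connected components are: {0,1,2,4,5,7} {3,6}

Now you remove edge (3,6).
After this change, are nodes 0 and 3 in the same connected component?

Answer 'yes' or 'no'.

Answer: no

Derivation:
Initial components: {0,1,2,4,5,7} {3,6}
Removing edge (3,6): it was a bridge — component count 2 -> 3.
New components: {0,1,2,4,5,7} {3} {6}
Are 0 and 3 in the same component? no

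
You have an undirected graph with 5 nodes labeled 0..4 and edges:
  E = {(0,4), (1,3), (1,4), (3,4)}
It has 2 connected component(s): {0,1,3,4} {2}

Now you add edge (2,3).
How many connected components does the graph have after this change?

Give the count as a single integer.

Answer: 1

Derivation:
Initial component count: 2
Add (2,3): merges two components. Count decreases: 2 -> 1.
New component count: 1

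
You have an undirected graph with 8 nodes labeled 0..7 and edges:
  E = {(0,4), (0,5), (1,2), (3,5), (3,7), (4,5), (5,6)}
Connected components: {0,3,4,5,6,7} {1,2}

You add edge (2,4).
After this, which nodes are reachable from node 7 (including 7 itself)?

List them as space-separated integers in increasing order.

Before: nodes reachable from 7: {0,3,4,5,6,7}
Adding (2,4): merges 7's component with another. Reachability grows.
After: nodes reachable from 7: {0,1,2,3,4,5,6,7}

Answer: 0 1 2 3 4 5 6 7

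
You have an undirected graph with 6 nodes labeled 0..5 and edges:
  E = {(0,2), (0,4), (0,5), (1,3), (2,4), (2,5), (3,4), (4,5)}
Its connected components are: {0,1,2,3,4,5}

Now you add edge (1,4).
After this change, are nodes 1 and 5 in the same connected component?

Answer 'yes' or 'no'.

Answer: yes

Derivation:
Initial components: {0,1,2,3,4,5}
Adding edge (1,4): both already in same component {0,1,2,3,4,5}. No change.
New components: {0,1,2,3,4,5}
Are 1 and 5 in the same component? yes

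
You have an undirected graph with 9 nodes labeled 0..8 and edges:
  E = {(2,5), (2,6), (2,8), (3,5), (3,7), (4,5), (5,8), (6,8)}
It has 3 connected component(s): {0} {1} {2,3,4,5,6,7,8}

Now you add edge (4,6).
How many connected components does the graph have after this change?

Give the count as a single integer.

Answer: 3

Derivation:
Initial component count: 3
Add (4,6): endpoints already in same component. Count unchanged: 3.
New component count: 3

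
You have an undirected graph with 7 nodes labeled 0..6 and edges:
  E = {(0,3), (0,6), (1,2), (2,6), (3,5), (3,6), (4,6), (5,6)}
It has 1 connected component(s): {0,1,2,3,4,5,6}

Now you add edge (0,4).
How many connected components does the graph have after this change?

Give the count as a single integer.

Initial component count: 1
Add (0,4): endpoints already in same component. Count unchanged: 1.
New component count: 1

Answer: 1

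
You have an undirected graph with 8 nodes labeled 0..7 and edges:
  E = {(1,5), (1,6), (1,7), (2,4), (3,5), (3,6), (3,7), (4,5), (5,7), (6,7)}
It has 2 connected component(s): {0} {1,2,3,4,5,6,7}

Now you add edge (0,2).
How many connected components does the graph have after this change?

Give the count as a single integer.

Initial component count: 2
Add (0,2): merges two components. Count decreases: 2 -> 1.
New component count: 1

Answer: 1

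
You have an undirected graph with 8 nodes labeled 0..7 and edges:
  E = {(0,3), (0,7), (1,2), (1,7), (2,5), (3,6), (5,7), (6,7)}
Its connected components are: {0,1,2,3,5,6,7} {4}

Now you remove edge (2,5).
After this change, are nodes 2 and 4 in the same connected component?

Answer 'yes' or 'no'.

Initial components: {0,1,2,3,5,6,7} {4}
Removing edge (2,5): not a bridge — component count unchanged at 2.
New components: {0,1,2,3,5,6,7} {4}
Are 2 and 4 in the same component? no

Answer: no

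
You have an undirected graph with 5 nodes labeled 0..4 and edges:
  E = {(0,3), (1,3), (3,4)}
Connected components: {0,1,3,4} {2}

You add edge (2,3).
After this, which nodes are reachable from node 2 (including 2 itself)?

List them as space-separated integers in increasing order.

Before: nodes reachable from 2: {2}
Adding (2,3): merges 2's component with another. Reachability grows.
After: nodes reachable from 2: {0,1,2,3,4}

Answer: 0 1 2 3 4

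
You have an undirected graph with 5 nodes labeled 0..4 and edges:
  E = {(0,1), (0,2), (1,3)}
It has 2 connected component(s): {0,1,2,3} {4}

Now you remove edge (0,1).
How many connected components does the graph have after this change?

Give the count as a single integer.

Answer: 3

Derivation:
Initial component count: 2
Remove (0,1): it was a bridge. Count increases: 2 -> 3.
  After removal, components: {0,2} {1,3} {4}
New component count: 3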